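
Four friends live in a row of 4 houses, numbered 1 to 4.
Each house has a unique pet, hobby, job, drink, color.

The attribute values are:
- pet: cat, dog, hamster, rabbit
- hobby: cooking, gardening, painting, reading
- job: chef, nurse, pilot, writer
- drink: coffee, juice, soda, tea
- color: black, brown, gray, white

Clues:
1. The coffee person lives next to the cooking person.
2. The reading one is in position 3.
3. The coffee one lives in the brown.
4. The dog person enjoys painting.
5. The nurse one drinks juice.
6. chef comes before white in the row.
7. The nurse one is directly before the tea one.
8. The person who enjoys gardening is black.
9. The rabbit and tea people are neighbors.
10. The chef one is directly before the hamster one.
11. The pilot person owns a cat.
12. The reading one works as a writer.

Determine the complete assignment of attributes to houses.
Solution:

House | Pet | Hobby | Job | Drink | Color
-----------------------------------------
  1   | rabbit | gardening | nurse | juice | black
  2   | dog | painting | chef | tea | gray
  3   | hamster | reading | writer | coffee | brown
  4   | cat | cooking | pilot | soda | white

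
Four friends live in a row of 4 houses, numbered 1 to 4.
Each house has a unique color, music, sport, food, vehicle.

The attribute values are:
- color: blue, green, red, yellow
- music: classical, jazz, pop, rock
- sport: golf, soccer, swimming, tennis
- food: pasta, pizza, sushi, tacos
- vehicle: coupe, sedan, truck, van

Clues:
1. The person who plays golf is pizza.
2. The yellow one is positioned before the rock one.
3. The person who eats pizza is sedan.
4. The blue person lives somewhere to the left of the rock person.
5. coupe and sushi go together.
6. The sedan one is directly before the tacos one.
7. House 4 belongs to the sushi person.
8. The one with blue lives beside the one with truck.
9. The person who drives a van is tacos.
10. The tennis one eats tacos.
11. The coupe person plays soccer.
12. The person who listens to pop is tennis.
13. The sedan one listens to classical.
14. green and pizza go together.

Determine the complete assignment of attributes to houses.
Solution:

House | Color | Music | Sport | Food | Vehicle
----------------------------------------------
  1   | green | classical | golf | pizza | sedan
  2   | blue | pop | tennis | tacos | van
  3   | yellow | jazz | swimming | pasta | truck
  4   | red | rock | soccer | sushi | coupe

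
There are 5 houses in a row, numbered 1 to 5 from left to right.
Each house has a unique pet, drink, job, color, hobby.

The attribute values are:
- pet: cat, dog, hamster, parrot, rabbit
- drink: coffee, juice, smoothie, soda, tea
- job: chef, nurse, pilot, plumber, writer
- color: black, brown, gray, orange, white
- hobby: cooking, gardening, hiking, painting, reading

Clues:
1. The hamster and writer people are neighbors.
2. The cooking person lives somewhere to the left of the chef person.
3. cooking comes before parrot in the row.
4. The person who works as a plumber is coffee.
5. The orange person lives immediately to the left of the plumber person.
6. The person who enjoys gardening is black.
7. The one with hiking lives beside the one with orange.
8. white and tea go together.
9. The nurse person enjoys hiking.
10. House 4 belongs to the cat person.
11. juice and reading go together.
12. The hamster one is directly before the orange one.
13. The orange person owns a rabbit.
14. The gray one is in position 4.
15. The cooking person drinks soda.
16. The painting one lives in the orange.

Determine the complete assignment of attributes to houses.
Solution:

House | Pet | Drink | Job | Color | Hobby
-----------------------------------------
  1   | hamster | tea | nurse | white | hiking
  2   | rabbit | smoothie | writer | orange | painting
  3   | dog | coffee | plumber | black | gardening
  4   | cat | soda | pilot | gray | cooking
  5   | parrot | juice | chef | brown | reading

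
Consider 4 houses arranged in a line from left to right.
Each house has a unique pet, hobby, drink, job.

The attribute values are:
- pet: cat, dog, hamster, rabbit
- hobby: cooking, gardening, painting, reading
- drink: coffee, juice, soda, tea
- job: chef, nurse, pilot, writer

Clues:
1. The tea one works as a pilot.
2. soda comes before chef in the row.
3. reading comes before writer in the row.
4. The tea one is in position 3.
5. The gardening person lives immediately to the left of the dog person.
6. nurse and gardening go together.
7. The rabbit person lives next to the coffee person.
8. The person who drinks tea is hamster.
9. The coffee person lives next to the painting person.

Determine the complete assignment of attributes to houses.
Solution:

House | Pet | Hobby | Drink | Job
---------------------------------
  1   | rabbit | gardening | soda | nurse
  2   | dog | reading | coffee | chef
  3   | hamster | painting | tea | pilot
  4   | cat | cooking | juice | writer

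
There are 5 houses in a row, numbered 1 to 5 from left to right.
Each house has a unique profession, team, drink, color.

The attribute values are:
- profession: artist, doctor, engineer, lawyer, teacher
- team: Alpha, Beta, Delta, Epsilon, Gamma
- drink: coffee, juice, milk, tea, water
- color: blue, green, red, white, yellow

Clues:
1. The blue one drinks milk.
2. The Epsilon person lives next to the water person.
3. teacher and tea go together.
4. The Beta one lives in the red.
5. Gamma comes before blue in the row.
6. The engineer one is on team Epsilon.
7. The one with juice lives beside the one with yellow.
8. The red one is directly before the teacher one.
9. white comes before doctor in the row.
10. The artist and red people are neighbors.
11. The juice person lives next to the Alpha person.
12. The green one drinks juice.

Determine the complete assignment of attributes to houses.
Solution:

House | Profession | Team | Drink | Color
-----------------------------------------
  1   | engineer | Epsilon | juice | green
  2   | artist | Alpha | water | yellow
  3   | lawyer | Beta | coffee | red
  4   | teacher | Gamma | tea | white
  5   | doctor | Delta | milk | blue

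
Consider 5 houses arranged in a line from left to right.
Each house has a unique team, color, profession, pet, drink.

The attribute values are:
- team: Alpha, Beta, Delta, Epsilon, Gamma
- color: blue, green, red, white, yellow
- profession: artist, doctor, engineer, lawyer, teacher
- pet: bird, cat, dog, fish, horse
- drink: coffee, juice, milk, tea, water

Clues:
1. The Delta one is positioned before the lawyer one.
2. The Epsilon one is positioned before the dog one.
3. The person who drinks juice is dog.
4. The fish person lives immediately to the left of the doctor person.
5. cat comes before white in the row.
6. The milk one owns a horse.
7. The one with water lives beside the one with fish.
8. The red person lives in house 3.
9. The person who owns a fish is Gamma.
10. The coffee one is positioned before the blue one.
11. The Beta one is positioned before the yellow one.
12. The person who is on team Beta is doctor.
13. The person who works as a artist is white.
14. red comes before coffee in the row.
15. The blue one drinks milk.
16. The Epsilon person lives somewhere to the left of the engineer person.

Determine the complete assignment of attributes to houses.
Solution:

House | Team | Color | Profession | Pet | Drink
-----------------------------------------------
  1   | Epsilon | green | teacher | cat | water
  2   | Gamma | white | artist | fish | tea
  3   | Beta | red | doctor | dog | juice
  4   | Delta | yellow | engineer | bird | coffee
  5   | Alpha | blue | lawyer | horse | milk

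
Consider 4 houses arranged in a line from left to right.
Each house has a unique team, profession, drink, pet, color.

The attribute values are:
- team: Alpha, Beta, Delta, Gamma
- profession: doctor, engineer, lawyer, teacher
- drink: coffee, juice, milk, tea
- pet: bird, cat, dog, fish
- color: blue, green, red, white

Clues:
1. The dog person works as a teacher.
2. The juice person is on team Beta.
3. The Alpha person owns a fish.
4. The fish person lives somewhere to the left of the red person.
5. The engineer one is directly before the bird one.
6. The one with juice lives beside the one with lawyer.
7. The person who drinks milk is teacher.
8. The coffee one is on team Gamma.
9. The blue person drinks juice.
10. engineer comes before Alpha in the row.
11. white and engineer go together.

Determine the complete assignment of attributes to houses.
Solution:

House | Team | Profession | Drink | Pet | Color
-----------------------------------------------
  1   | Gamma | engineer | coffee | cat | white
  2   | Beta | doctor | juice | bird | blue
  3   | Alpha | lawyer | tea | fish | green
  4   | Delta | teacher | milk | dog | red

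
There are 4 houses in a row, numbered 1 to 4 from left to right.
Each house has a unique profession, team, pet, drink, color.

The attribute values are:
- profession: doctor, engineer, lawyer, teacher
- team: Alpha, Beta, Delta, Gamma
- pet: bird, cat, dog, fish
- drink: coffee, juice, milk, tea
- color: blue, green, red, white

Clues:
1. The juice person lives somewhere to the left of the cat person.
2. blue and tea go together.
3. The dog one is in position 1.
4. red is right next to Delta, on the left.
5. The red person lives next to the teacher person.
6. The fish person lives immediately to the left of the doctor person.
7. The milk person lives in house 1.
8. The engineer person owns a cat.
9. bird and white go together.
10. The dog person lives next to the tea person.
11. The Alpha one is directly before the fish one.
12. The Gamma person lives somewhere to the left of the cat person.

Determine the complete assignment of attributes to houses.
Solution:

House | Profession | Team | Pet | Drink | Color
-----------------------------------------------
  1   | lawyer | Alpha | dog | milk | red
  2   | teacher | Delta | fish | tea | blue
  3   | doctor | Gamma | bird | juice | white
  4   | engineer | Beta | cat | coffee | green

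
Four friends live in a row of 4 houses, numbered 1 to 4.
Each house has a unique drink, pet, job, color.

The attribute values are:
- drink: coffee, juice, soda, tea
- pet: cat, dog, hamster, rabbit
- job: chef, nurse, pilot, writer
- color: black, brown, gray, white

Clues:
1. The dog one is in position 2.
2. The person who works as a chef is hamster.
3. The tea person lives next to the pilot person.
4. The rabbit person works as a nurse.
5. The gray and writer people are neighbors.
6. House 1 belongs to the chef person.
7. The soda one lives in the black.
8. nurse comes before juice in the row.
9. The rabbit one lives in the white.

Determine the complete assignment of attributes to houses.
Solution:

House | Drink | Pet | Job | Color
---------------------------------
  1   | coffee | hamster | chef | gray
  2   | soda | dog | writer | black
  3   | tea | rabbit | nurse | white
  4   | juice | cat | pilot | brown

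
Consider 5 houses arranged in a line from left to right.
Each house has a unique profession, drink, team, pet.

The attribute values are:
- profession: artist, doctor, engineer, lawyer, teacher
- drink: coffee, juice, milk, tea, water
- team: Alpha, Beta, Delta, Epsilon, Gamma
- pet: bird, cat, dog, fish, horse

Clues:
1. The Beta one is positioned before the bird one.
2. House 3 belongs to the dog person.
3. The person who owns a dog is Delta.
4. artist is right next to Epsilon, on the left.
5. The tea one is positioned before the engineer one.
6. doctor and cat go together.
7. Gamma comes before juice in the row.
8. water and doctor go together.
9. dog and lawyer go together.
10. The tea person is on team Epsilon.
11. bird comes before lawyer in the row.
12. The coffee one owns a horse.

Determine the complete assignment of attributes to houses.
Solution:

House | Profession | Drink | Team | Pet
---------------------------------------
  1   | artist | coffee | Beta | horse
  2   | teacher | tea | Epsilon | bird
  3   | lawyer | milk | Delta | dog
  4   | doctor | water | Gamma | cat
  5   | engineer | juice | Alpha | fish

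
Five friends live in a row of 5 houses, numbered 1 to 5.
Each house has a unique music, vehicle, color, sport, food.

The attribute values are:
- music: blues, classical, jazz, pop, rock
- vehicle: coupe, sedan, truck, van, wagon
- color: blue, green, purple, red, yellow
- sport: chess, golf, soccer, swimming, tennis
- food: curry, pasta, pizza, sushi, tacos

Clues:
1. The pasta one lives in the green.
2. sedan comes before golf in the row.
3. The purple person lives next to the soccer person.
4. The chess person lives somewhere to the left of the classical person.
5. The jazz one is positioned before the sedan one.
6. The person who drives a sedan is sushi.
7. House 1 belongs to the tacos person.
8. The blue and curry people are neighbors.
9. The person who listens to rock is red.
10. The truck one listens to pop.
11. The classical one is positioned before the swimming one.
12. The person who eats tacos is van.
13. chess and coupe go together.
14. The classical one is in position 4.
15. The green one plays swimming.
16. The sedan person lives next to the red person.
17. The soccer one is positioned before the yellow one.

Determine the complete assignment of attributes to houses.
Solution:

House | Music | Vehicle | Color | Sport | Food
----------------------------------------------
  1   | jazz | van | purple | tennis | tacos
  2   | blues | sedan | blue | soccer | sushi
  3   | rock | coupe | red | chess | curry
  4   | classical | wagon | yellow | golf | pizza
  5   | pop | truck | green | swimming | pasta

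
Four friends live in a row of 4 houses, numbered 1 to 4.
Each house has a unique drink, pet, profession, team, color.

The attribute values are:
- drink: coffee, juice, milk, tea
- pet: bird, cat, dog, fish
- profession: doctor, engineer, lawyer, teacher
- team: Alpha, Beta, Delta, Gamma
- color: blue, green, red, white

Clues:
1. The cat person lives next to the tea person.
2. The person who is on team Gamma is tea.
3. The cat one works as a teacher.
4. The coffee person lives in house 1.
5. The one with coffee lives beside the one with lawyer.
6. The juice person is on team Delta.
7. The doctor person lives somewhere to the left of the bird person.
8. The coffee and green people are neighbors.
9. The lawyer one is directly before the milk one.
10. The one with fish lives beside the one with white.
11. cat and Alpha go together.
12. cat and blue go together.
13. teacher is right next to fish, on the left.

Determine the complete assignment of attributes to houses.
Solution:

House | Drink | Pet | Profession | Team | Color
-----------------------------------------------
  1   | coffee | cat | teacher | Alpha | blue
  2   | tea | fish | lawyer | Gamma | green
  3   | milk | dog | doctor | Beta | white
  4   | juice | bird | engineer | Delta | red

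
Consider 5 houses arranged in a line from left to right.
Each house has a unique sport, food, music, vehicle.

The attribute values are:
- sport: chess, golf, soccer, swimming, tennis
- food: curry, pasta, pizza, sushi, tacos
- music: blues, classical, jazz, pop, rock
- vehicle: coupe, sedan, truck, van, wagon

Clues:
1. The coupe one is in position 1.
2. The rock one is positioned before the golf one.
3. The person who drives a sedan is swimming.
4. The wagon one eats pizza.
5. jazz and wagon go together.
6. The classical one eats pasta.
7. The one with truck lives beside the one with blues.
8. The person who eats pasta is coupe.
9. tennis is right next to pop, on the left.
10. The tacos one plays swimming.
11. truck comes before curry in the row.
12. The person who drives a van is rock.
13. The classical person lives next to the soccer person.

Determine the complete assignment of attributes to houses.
Solution:

House | Sport | Food | Music | Vehicle
--------------------------------------
  1   | tennis | pasta | classical | coupe
  2   | soccer | sushi | pop | truck
  3   | swimming | tacos | blues | sedan
  4   | chess | curry | rock | van
  5   | golf | pizza | jazz | wagon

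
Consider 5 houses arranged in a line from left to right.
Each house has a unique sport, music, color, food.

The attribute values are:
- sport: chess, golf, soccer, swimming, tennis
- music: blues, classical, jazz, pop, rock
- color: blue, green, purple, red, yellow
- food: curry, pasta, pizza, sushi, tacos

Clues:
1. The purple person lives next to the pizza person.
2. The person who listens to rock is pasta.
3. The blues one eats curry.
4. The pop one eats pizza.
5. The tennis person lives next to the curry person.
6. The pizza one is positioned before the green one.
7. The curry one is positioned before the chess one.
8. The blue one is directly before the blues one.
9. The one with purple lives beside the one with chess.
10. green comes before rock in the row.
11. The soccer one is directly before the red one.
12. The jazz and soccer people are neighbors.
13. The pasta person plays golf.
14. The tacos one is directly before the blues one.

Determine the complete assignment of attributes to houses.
Solution:

House | Sport | Music | Color | Food
------------------------------------
  1   | tennis | jazz | blue | tacos
  2   | soccer | blues | purple | curry
  3   | chess | pop | red | pizza
  4   | swimming | classical | green | sushi
  5   | golf | rock | yellow | pasta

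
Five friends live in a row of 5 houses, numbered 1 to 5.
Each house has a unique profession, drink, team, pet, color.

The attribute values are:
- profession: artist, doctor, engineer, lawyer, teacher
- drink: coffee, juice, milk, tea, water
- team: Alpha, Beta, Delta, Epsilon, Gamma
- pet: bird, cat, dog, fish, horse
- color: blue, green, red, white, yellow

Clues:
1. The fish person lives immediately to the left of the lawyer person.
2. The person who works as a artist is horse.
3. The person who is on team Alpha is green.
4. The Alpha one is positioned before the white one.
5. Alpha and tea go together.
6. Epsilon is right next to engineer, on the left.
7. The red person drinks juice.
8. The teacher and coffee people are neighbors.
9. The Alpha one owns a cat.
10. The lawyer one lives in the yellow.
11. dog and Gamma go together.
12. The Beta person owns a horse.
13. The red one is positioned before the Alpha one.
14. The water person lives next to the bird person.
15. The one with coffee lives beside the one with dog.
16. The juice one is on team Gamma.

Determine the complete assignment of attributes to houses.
Solution:

House | Profession | Drink | Team | Pet | Color
-----------------------------------------------
  1   | teacher | water | Delta | fish | blue
  2   | lawyer | coffee | Epsilon | bird | yellow
  3   | engineer | juice | Gamma | dog | red
  4   | doctor | tea | Alpha | cat | green
  5   | artist | milk | Beta | horse | white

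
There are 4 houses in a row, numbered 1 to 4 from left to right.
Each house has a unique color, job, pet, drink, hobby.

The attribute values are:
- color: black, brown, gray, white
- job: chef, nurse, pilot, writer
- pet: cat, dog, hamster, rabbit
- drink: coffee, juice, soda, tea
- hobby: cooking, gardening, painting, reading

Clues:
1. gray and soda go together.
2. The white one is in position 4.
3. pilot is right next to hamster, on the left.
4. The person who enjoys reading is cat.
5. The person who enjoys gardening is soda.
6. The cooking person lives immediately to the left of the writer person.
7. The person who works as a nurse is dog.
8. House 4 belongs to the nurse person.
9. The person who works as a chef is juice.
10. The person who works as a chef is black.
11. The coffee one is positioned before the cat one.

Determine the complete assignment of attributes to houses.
Solution:

House | Color | Job | Pet | Drink | Hobby
-----------------------------------------
  1   | brown | pilot | rabbit | coffee | cooking
  2   | gray | writer | hamster | soda | gardening
  3   | black | chef | cat | juice | reading
  4   | white | nurse | dog | tea | painting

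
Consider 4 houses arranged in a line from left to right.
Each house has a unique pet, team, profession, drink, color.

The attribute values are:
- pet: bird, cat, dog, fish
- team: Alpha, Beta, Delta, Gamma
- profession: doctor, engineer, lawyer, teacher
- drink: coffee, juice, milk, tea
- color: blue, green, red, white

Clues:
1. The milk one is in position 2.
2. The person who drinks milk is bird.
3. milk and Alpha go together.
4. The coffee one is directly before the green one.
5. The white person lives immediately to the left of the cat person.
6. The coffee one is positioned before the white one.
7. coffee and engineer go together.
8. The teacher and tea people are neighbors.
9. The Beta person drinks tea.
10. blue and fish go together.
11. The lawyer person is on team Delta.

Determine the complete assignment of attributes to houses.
Solution:

House | Pet | Team | Profession | Drink | Color
-----------------------------------------------
  1   | fish | Gamma | engineer | coffee | blue
  2   | bird | Alpha | teacher | milk | green
  3   | dog | Beta | doctor | tea | white
  4   | cat | Delta | lawyer | juice | red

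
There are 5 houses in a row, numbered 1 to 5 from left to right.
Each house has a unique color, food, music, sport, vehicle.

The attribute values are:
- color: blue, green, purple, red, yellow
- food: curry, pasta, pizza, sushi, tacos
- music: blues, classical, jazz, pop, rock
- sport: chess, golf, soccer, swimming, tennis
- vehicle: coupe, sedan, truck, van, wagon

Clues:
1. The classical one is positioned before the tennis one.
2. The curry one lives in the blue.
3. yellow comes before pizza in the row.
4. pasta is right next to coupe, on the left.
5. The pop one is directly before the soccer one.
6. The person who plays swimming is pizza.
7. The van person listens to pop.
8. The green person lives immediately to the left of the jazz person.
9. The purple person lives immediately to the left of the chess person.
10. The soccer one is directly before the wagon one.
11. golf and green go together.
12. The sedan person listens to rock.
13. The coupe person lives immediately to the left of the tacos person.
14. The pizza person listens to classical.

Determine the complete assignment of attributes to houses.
Solution:

House | Color | Food | Music | Sport | Vehicle
----------------------------------------------
  1   | green | pasta | pop | golf | van
  2   | purple | sushi | jazz | soccer | coupe
  3   | yellow | tacos | blues | chess | wagon
  4   | red | pizza | classical | swimming | truck
  5   | blue | curry | rock | tennis | sedan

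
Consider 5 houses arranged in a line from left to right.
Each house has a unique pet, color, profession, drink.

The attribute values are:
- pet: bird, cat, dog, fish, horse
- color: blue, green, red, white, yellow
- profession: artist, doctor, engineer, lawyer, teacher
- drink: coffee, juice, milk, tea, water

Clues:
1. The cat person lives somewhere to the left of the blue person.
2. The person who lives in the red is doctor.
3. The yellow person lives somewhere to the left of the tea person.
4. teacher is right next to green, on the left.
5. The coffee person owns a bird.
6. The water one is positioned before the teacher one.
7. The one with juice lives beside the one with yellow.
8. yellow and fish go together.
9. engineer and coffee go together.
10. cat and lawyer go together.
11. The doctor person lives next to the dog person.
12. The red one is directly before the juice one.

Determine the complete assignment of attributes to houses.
Solution:

House | Pet | Color | Profession | Drink
----------------------------------------
  1   | horse | red | doctor | water
  2   | dog | white | artist | juice
  3   | fish | yellow | teacher | milk
  4   | cat | green | lawyer | tea
  5   | bird | blue | engineer | coffee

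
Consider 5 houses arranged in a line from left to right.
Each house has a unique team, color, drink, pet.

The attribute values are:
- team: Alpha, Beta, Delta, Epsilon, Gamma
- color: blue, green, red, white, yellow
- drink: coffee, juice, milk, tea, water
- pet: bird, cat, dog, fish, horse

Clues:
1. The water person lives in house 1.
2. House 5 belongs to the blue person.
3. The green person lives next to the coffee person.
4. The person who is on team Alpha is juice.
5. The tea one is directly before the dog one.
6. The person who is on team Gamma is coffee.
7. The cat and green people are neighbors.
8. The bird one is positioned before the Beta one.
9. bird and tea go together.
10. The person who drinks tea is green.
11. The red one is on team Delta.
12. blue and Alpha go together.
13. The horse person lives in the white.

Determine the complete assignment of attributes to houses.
Solution:

House | Team | Color | Drink | Pet
----------------------------------
  1   | Delta | red | water | cat
  2   | Epsilon | green | tea | bird
  3   | Gamma | yellow | coffee | dog
  4   | Beta | white | milk | horse
  5   | Alpha | blue | juice | fish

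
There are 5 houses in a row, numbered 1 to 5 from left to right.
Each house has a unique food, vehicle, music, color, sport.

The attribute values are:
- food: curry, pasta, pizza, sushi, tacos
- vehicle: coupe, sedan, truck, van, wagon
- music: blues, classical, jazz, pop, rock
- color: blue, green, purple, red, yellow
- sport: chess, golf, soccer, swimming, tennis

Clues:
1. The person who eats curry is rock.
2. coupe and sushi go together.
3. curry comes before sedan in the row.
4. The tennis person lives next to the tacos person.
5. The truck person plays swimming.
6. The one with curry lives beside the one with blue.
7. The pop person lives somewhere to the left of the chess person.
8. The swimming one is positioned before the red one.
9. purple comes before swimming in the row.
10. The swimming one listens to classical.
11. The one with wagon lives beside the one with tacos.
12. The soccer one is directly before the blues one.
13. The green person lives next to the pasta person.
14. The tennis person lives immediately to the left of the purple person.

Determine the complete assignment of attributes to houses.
Solution:

House | Food | Vehicle | Music | Color | Sport
----------------------------------------------
  1   | curry | van | rock | green | soccer
  2   | pasta | wagon | blues | blue | tennis
  3   | tacos | sedan | pop | purple | golf
  4   | pizza | truck | classical | yellow | swimming
  5   | sushi | coupe | jazz | red | chess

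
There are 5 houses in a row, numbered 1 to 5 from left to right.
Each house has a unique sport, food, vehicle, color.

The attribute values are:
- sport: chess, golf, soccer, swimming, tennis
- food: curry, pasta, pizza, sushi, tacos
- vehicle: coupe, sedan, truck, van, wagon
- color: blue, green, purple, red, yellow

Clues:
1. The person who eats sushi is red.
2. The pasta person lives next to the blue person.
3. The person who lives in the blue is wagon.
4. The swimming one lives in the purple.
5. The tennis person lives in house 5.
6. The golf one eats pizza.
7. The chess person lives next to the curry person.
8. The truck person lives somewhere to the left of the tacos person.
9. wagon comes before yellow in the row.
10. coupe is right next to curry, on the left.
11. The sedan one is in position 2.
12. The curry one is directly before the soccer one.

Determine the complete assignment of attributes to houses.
Solution:

House | Sport | Food | Vehicle | Color
--------------------------------------
  1   | chess | sushi | coupe | red
  2   | swimming | curry | sedan | purple
  3   | soccer | pasta | truck | green
  4   | golf | pizza | wagon | blue
  5   | tennis | tacos | van | yellow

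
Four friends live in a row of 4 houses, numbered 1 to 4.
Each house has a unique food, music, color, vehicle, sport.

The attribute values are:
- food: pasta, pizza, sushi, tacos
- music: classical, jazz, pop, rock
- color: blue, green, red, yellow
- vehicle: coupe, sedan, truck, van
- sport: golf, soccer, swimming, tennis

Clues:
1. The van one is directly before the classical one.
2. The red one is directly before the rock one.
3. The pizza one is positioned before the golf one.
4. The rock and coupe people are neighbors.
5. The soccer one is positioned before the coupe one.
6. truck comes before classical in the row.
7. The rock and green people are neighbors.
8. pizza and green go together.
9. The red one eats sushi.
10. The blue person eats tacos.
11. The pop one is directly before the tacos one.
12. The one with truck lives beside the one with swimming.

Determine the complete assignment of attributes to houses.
Solution:

House | Food | Music | Color | Vehicle | Sport
----------------------------------------------
  1   | sushi | pop | red | truck | soccer
  2   | tacos | rock | blue | van | swimming
  3   | pizza | classical | green | coupe | tennis
  4   | pasta | jazz | yellow | sedan | golf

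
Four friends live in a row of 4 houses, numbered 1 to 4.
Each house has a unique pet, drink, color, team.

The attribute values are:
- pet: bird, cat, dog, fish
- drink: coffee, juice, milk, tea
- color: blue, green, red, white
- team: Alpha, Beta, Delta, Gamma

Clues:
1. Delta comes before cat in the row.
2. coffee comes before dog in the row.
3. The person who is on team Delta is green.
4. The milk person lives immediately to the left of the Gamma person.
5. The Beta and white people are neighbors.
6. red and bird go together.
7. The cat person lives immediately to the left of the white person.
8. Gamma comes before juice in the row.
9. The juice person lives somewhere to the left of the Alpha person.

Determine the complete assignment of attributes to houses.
Solution:

House | Pet | Drink | Color | Team
----------------------------------
  1   | fish | milk | green | Delta
  2   | bird | coffee | red | Gamma
  3   | cat | juice | blue | Beta
  4   | dog | tea | white | Alpha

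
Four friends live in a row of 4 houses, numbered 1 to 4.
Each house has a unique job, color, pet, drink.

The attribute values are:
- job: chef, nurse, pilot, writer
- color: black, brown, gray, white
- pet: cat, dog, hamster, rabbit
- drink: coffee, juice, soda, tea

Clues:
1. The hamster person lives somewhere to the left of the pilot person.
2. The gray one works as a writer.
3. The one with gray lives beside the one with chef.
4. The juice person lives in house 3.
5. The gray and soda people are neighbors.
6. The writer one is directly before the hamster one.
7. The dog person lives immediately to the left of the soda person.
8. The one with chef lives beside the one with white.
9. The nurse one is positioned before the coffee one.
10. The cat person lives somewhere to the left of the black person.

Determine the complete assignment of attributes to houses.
Solution:

House | Job | Color | Pet | Drink
---------------------------------
  1   | writer | gray | dog | tea
  2   | chef | brown | hamster | soda
  3   | nurse | white | cat | juice
  4   | pilot | black | rabbit | coffee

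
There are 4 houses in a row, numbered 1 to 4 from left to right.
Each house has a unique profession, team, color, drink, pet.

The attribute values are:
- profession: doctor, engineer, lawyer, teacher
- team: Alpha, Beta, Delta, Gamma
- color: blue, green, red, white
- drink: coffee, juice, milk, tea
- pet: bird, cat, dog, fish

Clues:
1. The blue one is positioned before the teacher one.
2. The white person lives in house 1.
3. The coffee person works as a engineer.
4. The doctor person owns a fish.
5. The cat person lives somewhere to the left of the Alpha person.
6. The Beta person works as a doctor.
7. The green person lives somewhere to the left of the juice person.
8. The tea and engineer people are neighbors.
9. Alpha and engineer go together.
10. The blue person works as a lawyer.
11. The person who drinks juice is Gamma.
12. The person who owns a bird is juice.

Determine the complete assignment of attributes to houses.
Solution:

House | Profession | Team | Color | Drink | Pet
-----------------------------------------------
  1   | doctor | Beta | white | milk | fish
  2   | lawyer | Delta | blue | tea | cat
  3   | engineer | Alpha | green | coffee | dog
  4   | teacher | Gamma | red | juice | bird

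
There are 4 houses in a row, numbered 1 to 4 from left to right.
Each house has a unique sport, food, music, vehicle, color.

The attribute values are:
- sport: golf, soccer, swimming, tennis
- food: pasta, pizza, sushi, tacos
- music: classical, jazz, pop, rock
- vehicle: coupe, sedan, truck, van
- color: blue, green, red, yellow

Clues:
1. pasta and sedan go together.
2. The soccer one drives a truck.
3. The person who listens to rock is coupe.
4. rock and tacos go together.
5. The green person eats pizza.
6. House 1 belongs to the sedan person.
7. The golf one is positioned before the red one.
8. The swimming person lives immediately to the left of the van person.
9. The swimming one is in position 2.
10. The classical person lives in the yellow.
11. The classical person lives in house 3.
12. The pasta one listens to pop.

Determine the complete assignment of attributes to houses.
Solution:

House | Sport | Food | Music | Vehicle | Color
----------------------------------------------
  1   | golf | pasta | pop | sedan | blue
  2   | swimming | tacos | rock | coupe | red
  3   | tennis | sushi | classical | van | yellow
  4   | soccer | pizza | jazz | truck | green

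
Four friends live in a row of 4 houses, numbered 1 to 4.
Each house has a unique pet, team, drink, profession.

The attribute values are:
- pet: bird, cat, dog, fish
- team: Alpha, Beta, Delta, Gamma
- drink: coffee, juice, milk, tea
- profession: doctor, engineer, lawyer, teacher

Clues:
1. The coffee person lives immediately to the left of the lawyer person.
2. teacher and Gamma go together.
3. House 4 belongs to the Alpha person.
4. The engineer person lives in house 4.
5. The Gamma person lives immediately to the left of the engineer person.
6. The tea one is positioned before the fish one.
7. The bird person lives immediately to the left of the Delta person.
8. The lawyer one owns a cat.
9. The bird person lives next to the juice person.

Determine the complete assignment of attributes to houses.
Solution:

House | Pet | Team | Drink | Profession
---------------------------------------
  1   | bird | Beta | coffee | doctor
  2   | cat | Delta | juice | lawyer
  3   | dog | Gamma | tea | teacher
  4   | fish | Alpha | milk | engineer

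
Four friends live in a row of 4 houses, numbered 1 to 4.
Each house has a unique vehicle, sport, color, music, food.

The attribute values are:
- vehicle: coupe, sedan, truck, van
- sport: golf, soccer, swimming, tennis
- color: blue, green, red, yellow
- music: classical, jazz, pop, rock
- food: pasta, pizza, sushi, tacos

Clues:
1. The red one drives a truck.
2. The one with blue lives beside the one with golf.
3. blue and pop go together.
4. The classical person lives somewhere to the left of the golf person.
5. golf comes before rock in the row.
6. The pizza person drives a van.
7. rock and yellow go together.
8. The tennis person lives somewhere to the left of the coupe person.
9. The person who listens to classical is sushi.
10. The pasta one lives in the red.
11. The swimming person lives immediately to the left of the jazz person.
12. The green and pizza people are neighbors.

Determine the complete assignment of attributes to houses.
Solution:

House | Vehicle | Sport | Color | Music | Food
----------------------------------------------
  1   | sedan | tennis | green | classical | sushi
  2   | van | swimming | blue | pop | pizza
  3   | truck | golf | red | jazz | pasta
  4   | coupe | soccer | yellow | rock | tacos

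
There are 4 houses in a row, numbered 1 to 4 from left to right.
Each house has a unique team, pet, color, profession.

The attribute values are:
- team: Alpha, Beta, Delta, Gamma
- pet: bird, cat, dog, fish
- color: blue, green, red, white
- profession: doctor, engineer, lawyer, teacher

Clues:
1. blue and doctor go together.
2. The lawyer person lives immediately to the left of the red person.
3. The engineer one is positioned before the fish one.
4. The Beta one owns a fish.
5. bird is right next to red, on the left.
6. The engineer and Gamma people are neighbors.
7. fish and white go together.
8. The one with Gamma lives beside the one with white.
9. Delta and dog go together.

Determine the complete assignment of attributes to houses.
Solution:

House | Team | Pet | Color | Profession
---------------------------------------
  1   | Alpha | bird | green | lawyer
  2   | Delta | dog | red | engineer
  3   | Gamma | cat | blue | doctor
  4   | Beta | fish | white | teacher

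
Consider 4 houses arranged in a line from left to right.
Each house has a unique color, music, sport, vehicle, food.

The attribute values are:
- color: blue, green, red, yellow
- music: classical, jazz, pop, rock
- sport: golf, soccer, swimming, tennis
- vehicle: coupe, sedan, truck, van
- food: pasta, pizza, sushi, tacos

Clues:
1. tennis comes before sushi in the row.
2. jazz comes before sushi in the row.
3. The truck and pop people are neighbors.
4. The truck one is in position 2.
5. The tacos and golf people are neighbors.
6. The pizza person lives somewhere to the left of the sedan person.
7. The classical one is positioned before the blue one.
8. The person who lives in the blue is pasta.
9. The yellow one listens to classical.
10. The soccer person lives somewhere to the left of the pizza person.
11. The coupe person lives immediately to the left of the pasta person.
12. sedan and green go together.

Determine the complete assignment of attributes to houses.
Solution:

House | Color | Music | Sport | Vehicle | Food
----------------------------------------------
  1   | yellow | classical | soccer | coupe | tacos
  2   | blue | jazz | golf | truck | pasta
  3   | red | pop | tennis | van | pizza
  4   | green | rock | swimming | sedan | sushi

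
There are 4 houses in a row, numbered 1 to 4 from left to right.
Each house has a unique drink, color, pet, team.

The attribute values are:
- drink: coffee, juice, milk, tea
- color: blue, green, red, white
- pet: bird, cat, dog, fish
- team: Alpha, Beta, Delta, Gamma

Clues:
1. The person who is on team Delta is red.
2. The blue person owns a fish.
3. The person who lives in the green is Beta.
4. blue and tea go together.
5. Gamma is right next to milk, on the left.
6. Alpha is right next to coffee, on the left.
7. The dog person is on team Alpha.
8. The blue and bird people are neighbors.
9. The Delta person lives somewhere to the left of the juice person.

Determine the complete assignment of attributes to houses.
Solution:

House | Drink | Color | Pet | Team
----------------------------------
  1   | tea | blue | fish | Gamma
  2   | milk | red | bird | Delta
  3   | juice | white | dog | Alpha
  4   | coffee | green | cat | Beta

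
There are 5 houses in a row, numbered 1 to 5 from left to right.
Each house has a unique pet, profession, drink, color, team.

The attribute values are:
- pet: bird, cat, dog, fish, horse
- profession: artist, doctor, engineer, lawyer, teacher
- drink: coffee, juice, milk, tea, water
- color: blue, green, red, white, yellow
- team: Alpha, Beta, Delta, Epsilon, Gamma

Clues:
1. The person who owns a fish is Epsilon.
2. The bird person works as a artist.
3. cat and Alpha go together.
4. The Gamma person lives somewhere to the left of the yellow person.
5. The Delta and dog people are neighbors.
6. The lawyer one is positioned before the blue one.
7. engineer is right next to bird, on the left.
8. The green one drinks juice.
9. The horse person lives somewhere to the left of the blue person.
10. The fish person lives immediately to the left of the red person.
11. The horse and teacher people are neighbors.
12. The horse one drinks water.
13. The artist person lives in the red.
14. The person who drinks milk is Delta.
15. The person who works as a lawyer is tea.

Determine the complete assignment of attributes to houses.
Solution:

House | Pet | Profession | Drink | Color | Team
-----------------------------------------------
  1   | fish | engineer | juice | green | Epsilon
  2   | bird | artist | milk | red | Delta
  3   | dog | lawyer | tea | white | Gamma
  4   | horse | doctor | water | yellow | Beta
  5   | cat | teacher | coffee | blue | Alpha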